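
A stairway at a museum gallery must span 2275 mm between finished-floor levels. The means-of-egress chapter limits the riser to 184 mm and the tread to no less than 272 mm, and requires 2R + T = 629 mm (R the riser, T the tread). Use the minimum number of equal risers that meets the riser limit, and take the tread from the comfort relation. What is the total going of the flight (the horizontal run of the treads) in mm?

2275 / 184 = 12.36, so 13 risers are needed.
Each riser is 2275/13 = 175 mm (≤ 184 mm).
T = 629 − 2·175 = 279 mm, which satisfies the 272 mm minimum.
Going = (13 − 1) × 279 = 3348 mm.

3348 mm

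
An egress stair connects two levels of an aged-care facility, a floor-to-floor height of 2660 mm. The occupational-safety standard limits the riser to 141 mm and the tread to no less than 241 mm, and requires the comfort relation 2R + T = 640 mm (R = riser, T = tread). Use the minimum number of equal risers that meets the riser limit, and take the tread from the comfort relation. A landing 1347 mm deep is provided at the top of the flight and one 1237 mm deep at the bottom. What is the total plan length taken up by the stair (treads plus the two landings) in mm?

⌈2660/141⌉ = 19 risers.
Each riser is 2660/19 = 140 mm (≤ 141 mm).
Tread T = 640 − 2 × 140 = 360 mm (≥ 241 mm).
Treads = 19 − 1 = 18; going = 18 × 360 = 6480 mm.
Add landings: 6480 + 1347 + 1237 = 9064 mm.

9064 mm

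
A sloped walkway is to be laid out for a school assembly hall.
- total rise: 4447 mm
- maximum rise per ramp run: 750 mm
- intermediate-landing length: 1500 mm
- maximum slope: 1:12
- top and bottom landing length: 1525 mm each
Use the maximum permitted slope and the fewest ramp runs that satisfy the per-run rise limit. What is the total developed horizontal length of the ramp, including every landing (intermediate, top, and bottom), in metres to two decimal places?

At most 750 each: 4447/750 = 5.93, giving 6 ramp runs. That means 5 intermediate landings.
Horizontal run for 4447 mm of rise at 1:12 is 4447 × 12 = 53364 mm.
Intermediate landings: 5 × 1500 = 7500 mm.
Top and bottom landings: 2 × 1525 = 3050 mm.
Total = 53364 + 7500 + 3050 = 63914 mm.
= 63.91 m.

63.91 m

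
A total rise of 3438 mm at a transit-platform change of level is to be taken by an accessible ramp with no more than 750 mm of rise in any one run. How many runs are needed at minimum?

5 runs

3438 / 750 = 4.58, so 5 ramp runs are needed.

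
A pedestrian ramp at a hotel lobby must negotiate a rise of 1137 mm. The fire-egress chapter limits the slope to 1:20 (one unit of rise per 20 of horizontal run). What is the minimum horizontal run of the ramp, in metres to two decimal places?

At 1:20 the run is 20 × 1137 = 22740 mm.
22740 mm = 22.74 m.

22.74 m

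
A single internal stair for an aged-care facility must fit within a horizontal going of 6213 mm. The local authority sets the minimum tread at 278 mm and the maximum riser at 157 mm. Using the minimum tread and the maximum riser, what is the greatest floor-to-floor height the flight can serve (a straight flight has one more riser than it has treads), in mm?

6213 / 278 = 22.35, so 22 treads fit.
Risers = treads + 1 = 23.
Maximum height = 23 × 157 = 3611 mm.

3611 mm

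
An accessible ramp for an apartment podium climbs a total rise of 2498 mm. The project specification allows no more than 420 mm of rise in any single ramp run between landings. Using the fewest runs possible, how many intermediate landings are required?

At most 420 each: 2498/420 = 5.95, giving 6 ramp runs.
6 runs are separated by 5 intermediate landings.

5 intermediate landings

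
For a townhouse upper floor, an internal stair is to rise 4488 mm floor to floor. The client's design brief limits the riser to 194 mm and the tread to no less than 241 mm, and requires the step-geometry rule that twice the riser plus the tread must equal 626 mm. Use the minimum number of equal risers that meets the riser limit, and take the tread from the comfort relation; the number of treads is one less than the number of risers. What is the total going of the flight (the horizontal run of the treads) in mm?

At most 194 each: 4488/194 = 23.13, giving 24 risers.
Each riser is 4488/24 = 187 mm (≤ 194 mm).
T = 626 − 2·187 = 252 mm, which satisfies the 241 mm minimum.
Treads = 24 − 1 = 23; going = 23 × 252 = 5796 mm.

5796 mm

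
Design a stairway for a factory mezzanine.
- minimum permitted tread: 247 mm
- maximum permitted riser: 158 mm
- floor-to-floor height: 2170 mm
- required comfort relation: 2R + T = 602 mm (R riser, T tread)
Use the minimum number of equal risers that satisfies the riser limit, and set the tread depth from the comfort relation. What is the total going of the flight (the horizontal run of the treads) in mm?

At most 158 each: 2170/158 = 13.73, giving 14 risers.
Each riser is 2170/14 = 155 mm (≤ 158 mm).
Tread T = 602 − 2 × 155 = 292 mm (≥ 247 mm).
Going = (14 − 1) × 292 = 3796 mm.

3796 mm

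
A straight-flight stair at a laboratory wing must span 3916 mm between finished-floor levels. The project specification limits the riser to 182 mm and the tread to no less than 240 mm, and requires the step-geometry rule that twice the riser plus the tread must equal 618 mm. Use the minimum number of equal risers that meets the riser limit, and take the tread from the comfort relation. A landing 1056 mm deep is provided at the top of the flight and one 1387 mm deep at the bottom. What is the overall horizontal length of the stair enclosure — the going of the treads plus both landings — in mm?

3916 / 182 = 21.52, so 22 risers are needed.
R = 3916 ÷ 22 = 178 mm.
T = 618 − 2·178 = 262 mm, which satisfies the 240 mm minimum.
Going = (22 − 1) × 262 = 5502 mm.
Enclosure = 5502 + 1056 + 1387 = 7945 mm.

7945 mm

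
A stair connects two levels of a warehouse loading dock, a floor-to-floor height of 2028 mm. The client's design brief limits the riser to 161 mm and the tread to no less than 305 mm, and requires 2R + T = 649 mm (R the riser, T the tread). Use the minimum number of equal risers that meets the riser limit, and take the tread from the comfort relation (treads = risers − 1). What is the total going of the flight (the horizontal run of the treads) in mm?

2028 / 161 = 12.60, so 13 risers are needed.
Riser R = 2028 / 13 = 156 mm, within the 161 mm limit.
Tread T = 649 − 2 × 156 = 337 mm (≥ 305 mm).
Going = (13 − 1) × 337 = 4044 mm.

4044 mm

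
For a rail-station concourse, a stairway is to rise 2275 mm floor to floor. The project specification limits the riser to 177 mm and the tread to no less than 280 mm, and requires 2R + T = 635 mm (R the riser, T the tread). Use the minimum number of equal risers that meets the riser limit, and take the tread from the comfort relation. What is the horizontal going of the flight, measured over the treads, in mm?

2275 / 177 = 12.85, so 13 risers are needed.
R = 2275 ÷ 13 = 175 mm.
Tread T = 635 − 2 × 175 = 285 mm (≥ 280 mm).
Going = (13 − 1) × 285 = 3420 mm.

3420 mm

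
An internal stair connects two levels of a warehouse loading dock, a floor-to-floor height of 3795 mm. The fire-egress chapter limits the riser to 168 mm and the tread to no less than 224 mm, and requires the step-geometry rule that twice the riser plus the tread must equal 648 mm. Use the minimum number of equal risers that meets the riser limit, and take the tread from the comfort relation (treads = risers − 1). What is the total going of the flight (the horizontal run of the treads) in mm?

3795 / 168 = 22.59, so 23 risers are needed.
Riser R = 3795 / 23 = 165 mm, within the 168 mm limit.
From 2R + T = 648: T = 648 − 330 = 318 mm.
23 risers give 22 treads; going = 22 × 318 = 6996 mm.

6996 mm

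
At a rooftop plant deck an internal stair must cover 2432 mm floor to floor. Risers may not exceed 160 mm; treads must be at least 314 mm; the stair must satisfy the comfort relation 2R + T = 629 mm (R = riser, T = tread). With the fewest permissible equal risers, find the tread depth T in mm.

⌈2432/160⌉ = 16 risers.
Each riser is 2432/16 = 152 mm (≤ 160 mm).
Tread T = 629 − 2 × 152 = 325 mm (≥ 314 mm).

325 mm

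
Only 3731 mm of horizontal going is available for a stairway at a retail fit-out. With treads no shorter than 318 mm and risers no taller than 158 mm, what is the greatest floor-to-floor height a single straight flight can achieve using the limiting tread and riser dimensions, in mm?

Treads that fit: ⌊3731 / 318⌋ = 11.
Risers = treads + 1 = 12.
Maximum height = 12 × 158 = 1896 mm.

1896 mm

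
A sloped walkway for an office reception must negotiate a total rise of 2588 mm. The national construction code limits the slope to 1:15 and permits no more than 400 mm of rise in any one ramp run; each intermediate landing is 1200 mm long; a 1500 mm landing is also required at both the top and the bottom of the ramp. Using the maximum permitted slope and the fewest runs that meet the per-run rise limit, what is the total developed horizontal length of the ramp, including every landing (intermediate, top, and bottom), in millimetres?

49020 mm

At most 400 each: 2588/400 = 6.47, giving 7 ramp runs. That means 6 intermediate landings.
Horizontal run for 2588 mm of rise at 1:15 is 2588 × 15 = 38820 mm.
Intermediate landings: 6 × 1200 = 7200 mm.
Top and bottom landings: 2 × 1500 = 3000 mm.
Total = 38820 + 7200 + 3000 = 49020 mm.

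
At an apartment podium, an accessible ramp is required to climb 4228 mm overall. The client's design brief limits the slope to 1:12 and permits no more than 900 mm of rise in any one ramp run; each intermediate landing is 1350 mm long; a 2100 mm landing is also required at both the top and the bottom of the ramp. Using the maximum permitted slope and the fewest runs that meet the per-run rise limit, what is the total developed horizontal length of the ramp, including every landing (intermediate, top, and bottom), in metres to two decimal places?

At most 900 each: 4228/900 = 4.70, giving 5 ramp runs. That means 4 intermediate landings.
Horizontal run for 4228 mm of rise at 1:12 is 4228 × 12 = 50736 mm.
Intermediate landings: 4 × 1350 = 5400 mm.
Top and bottom landings: 2 × 2100 = 4200 mm.
Total = 50736 + 5400 + 4200 = 60336 mm.
= 60.34 m.

60.34 m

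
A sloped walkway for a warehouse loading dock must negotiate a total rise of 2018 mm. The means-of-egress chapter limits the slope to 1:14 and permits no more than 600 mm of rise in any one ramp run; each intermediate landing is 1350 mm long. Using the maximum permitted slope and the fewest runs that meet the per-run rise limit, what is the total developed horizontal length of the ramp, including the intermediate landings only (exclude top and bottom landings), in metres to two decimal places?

32.30 m

2018 / 600 = 3.363 → round up to 4 ramp runs. That means 3 intermediate landings.
Horizontal run for 2018 mm of rise at 1:14 is 2018 × 14 = 28252 mm.
Intermediate landings: 3 × 1350 = 4050 mm.
Total developed length = 28252 + 4050 = 32302 mm.
= 32.30 m.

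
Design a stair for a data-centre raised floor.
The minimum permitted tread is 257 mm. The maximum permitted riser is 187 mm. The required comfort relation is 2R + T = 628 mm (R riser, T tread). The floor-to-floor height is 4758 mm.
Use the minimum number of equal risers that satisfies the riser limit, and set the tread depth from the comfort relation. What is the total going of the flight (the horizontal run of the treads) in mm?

6550 mm

4758 / 187 = 25.44, so 26 risers are needed.
Each riser is 4758/26 = 183 mm (≤ 187 mm).
Tread T = 628 − 2 × 183 = 262 mm (≥ 257 mm).
Going = (26 − 1) × 262 = 6550 mm.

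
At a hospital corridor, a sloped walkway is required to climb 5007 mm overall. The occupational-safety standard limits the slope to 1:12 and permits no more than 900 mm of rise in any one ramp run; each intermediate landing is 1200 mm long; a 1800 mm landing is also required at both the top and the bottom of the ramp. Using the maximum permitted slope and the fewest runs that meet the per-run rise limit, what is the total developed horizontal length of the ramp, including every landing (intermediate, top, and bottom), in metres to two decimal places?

69.68 m

⌈5007/900⌉ = 6 ramp runs. That means 5 intermediate landings.
Horizontal run for 5007 mm of rise at 1:12 is 5007 × 12 = 60084 mm.
5 intermediate landings contribute 5 × 1200 = 6000 mm.
Top and bottom landings: 2 × 1800 = 3600 mm.
Total = 60084 + 6000 + 3600 = 69684 mm.
= 69.68 m.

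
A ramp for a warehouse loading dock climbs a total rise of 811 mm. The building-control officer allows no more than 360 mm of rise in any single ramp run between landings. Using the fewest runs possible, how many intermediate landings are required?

2 intermediate landings

⌈811/360⌉ = 3 ramp runs.
3 runs are separated by 2 intermediate landings.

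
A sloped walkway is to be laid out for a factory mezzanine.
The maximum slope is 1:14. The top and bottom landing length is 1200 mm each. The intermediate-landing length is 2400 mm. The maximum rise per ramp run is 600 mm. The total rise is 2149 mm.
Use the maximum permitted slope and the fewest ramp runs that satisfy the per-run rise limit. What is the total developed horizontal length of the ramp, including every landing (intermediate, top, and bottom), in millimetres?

39686 mm

⌈2149/600⌉ = 4 ramp runs. That means 3 intermediate landings.
Horizontal run for 2149 mm of rise at 1:14 is 2149 × 14 = 30086 mm.
Intermediate landings: 3 × 2400 = 7200 mm.
Top and bottom landings: 2 × 1200 = 2400 mm.
Total = 30086 + 7200 + 2400 = 39686 mm.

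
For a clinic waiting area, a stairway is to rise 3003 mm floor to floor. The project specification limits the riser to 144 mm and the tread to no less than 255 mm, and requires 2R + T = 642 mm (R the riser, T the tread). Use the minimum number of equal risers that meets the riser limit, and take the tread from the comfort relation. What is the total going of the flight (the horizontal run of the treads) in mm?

⌈3003/144⌉ = 21 risers.
R = 3003 ÷ 21 = 143 mm.
T = 642 − 2·143 = 356 mm, which satisfies the 255 mm minimum.
Treads = 21 − 1 = 20; going = 20 × 356 = 7120 mm.

7120 mm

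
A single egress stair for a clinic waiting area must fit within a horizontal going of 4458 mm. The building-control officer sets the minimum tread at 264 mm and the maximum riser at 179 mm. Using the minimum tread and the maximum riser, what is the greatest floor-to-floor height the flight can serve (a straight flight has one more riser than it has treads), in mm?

3043 mm

4458 / 264 = 16.89, so 16 treads fit.
Risers = treads + 1 = 17.
Maximum height = 17 × 179 = 3043 mm.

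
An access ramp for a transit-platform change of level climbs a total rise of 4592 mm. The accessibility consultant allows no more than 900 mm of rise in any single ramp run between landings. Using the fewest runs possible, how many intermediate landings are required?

5 intermediate landings

4592 / 900 = 5.10, so 6 ramp runs are needed.
6 runs are separated by 5 intermediate landings.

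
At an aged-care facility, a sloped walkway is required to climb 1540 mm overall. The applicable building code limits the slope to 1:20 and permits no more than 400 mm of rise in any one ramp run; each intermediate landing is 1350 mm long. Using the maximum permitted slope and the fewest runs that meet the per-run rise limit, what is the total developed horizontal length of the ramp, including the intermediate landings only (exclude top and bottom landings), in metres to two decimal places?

⌈1540/400⌉ = 4 ramp runs. That means 3 intermediate landings.
Horizontal run for 1540 mm of rise at 1:20 is 1540 × 20 = 30800 mm.
3 intermediate landings contribute 3 × 1350 = 4050 mm.
Developed length = 30800 + 4050 = 34850 mm.
= 34.85 m.

34.85 m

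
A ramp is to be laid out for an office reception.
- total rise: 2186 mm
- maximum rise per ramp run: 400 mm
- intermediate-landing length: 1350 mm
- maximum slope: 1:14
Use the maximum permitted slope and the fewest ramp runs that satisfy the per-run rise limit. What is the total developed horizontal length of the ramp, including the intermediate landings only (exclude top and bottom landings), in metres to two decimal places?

37.35 m

2186 / 400 = 5.46, so 6 ramp runs are needed. That means 5 intermediate landings.
Horizontal run for 2186 mm of rise at 1:14 is 2186 × 14 = 30604 mm.
5 intermediate landings contribute 5 × 1350 = 6750 mm.
Total developed length = 30604 + 6750 = 37354 mm.
= 37.35 m.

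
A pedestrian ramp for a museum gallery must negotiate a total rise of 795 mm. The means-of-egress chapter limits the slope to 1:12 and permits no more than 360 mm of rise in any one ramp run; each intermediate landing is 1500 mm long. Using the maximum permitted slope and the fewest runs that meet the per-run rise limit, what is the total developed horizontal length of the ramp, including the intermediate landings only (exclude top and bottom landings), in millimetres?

At most 360 each: 795/360 = 2.21, giving 3 ramp runs. That means 2 intermediate landings.
Horizontal run for 795 mm of rise at 1:12 is 795 × 12 = 9540 mm.
2 intermediate landings contribute 2 × 1500 = 3000 mm.
Total developed length = 9540 + 3000 = 12540 mm.

12540 mm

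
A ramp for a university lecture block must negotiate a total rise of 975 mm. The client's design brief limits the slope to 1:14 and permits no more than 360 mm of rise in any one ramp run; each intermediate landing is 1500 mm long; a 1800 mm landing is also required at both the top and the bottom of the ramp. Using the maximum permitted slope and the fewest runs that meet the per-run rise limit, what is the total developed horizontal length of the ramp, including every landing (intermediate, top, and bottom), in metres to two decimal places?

975 / 360 = 2.708 → round up to 3 ramp runs. That means 2 intermediate landings.
Ramp run (horizontal) at 1:14: 975 × 14 = 13650 mm.
Intermediate landings: 2 × 1500 = 3000 mm.
Top and bottom landings: 2 × 1800 = 3600 mm.
Total = 13650 + 3000 + 3600 = 20250 mm.
= 20.25 m.

20.25 m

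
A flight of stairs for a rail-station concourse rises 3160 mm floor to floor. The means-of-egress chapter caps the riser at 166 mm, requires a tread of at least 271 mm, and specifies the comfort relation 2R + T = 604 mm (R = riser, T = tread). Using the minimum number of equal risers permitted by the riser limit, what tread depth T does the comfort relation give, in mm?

288 mm

3160 / 166 = 19.04, so 20 risers are needed.
Riser R = 3160 / 20 = 158 mm, within the 166 mm limit.
From 2R + T = 604: T = 604 − 316 = 288 mm.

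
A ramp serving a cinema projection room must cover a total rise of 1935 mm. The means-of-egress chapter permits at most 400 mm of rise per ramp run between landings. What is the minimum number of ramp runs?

5 runs

1935 / 400 = 4.84, so 5 ramp runs are needed.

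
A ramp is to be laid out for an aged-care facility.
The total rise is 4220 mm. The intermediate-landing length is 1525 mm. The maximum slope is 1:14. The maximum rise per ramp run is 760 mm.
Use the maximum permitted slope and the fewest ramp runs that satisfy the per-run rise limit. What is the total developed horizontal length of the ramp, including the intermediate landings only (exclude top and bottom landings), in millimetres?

66705 mm

4220 / 760 = 5.55, so 6 ramp runs are needed. That means 5 intermediate landings.
Horizontal run for 4220 mm of rise at 1:14 is 4220 × 14 = 59080 mm.
5 intermediate landings contribute 5 × 1525 = 7625 mm.
Developed length = 59080 + 7625 = 66705 mm.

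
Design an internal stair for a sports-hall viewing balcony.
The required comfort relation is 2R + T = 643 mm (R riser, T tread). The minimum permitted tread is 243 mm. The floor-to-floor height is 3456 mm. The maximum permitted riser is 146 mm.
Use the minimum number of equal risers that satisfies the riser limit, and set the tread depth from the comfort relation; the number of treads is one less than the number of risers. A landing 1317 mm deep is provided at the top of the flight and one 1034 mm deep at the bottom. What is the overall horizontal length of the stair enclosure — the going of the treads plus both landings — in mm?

10516 mm

3456 / 146 = 23.67, so 24 risers are needed.
Each riser is 3456/24 = 144 mm (≤ 146 mm).
From 2R + T = 643: T = 643 − 288 = 355 mm.
24 risers give 23 treads; going = 23 × 355 = 8165 mm.
Enclosure = 8165 + 1317 + 1034 = 10516 mm.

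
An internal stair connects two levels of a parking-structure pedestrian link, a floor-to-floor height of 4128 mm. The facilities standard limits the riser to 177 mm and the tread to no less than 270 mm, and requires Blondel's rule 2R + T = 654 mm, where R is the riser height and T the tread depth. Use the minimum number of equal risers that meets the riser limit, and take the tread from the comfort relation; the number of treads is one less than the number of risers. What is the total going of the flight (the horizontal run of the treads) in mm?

7130 mm

At most 177 each: 4128/177 = 23.32, giving 24 risers.
Riser R = 4128 / 24 = 172 mm, within the 177 mm limit.
T = 654 − 2·172 = 310 mm, which satisfies the 270 mm minimum.
24 risers give 23 treads; going = 23 × 310 = 7130 mm.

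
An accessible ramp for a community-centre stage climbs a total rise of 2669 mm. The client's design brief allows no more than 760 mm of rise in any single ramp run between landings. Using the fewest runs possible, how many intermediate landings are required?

2669 / 760 = 3.512 → round up to 4 ramp runs.
4 runs are separated by 3 intermediate landings.

3 intermediate landings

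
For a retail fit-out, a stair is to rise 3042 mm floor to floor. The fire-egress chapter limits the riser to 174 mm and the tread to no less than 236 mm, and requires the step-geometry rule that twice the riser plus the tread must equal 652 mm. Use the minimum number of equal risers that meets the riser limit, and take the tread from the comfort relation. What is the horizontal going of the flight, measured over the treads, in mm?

5338 mm

3042 / 174 = 17.48, so 18 risers are needed.
R = 3042 ÷ 18 = 169 mm.
Tread T = 652 − 2 × 169 = 314 mm (≥ 236 mm).
18 risers give 17 treads; going = 17 × 314 = 5338 mm.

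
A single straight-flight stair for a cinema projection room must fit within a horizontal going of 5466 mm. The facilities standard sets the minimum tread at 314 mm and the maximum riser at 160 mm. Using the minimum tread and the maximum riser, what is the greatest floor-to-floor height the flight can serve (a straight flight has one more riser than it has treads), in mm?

2880 mm

Treads that fit: ⌊5466 / 314⌋ = 17.
Risers = treads + 1 = 18.
Maximum height = 18 × 160 = 2880 mm.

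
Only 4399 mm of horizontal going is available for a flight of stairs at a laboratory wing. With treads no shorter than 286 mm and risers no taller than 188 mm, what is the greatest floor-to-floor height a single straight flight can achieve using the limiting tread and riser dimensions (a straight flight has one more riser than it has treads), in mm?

Treads that fit: ⌊4399 / 286⌋ = 15.
Risers = treads + 1 = 16.
Maximum height = 16 × 188 = 3008 mm.

3008 mm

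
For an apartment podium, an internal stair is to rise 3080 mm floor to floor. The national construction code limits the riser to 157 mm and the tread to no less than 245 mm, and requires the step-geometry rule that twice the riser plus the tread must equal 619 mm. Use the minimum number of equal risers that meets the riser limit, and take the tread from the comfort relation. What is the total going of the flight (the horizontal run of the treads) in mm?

⌈3080/157⌉ = 20 risers.
R = 3080 ÷ 20 = 154 mm.
Tread T = 619 − 2 × 154 = 311 mm (≥ 245 mm).
20 risers give 19 treads; going = 19 × 311 = 5909 mm.

5909 mm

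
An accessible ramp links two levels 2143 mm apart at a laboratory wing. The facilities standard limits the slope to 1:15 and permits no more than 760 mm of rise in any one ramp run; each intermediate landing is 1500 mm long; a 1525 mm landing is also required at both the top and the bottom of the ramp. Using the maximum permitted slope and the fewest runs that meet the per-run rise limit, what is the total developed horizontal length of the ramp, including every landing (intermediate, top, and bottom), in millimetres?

2143 / 760 = 2.82, so 3 ramp runs are needed. That means 2 intermediate landings.
Ramp run (horizontal) at 1:15: 2143 × 15 = 32145 mm.
Intermediate landings: 2 × 1500 = 3000 mm.
Top and bottom landings: 2 × 1525 = 3050 mm.
Total = 32145 + 3000 + 3050 = 38195 mm.

38195 mm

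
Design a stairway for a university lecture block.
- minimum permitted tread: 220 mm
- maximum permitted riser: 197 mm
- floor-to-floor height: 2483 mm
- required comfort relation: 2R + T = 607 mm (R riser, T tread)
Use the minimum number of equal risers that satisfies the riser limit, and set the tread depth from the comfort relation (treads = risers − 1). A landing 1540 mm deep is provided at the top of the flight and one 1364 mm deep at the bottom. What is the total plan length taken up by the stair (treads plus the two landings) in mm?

⌈2483/197⌉ = 13 risers.
Riser R = 2483 / 13 = 191 mm, within the 197 mm limit.
From 2R + T = 607: T = 607 − 382 = 225 mm.
Treads = 13 − 1 = 12; going = 12 × 225 = 2700 mm.
Enclosure = 2700 + 1540 + 1364 = 5604 mm.

5604 mm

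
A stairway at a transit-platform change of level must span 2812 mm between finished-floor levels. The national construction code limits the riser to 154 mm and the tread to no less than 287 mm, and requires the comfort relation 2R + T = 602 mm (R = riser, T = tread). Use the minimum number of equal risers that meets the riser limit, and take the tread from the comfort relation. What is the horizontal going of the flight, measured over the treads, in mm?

5508 mm

2812 / 154 = 18.260 → round up to 19 risers.
R = 2812 ÷ 19 = 148 mm.
T = 602 − 2·148 = 306 mm, which satisfies the 287 mm minimum.
19 risers give 18 treads; going = 18 × 306 = 5508 mm.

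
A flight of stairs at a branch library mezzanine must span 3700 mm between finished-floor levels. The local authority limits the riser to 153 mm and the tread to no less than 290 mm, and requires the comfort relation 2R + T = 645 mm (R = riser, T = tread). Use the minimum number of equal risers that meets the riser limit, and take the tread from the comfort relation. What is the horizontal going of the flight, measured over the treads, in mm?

⌈3700/153⌉ = 25 risers.
Riser R = 3700 / 25 = 148 mm, within the 153 mm limit.
From 2R + T = 645: T = 645 − 296 = 349 mm.
Going = (25 − 1) × 349 = 8376 mm.

8376 mm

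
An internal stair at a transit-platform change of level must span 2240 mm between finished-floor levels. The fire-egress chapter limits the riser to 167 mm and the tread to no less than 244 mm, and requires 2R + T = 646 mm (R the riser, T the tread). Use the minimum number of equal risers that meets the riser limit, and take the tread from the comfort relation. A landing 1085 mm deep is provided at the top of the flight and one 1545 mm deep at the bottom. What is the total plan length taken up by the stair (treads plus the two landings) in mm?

6868 mm

2240 / 167 = 13.413 → round up to 14 risers.
Each riser is 2240/14 = 160 mm (≤ 167 mm).
Tread T = 646 − 2 × 160 = 326 mm (≥ 244 mm).
14 risers give 13 treads; going = 13 × 326 = 4238 mm.
Enclosure = 4238 + 1085 + 1545 = 6868 mm.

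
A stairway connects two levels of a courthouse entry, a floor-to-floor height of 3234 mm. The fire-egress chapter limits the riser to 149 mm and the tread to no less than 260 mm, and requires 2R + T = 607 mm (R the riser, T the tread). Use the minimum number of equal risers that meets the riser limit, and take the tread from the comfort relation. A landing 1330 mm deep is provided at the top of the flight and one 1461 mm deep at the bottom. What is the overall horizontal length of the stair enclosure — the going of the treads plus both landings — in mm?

⌈3234/149⌉ = 22 risers.
Riser R = 3234 / 22 = 147 mm, within the 149 mm limit.
T = 607 − 2·147 = 313 mm, which satisfies the 260 mm minimum.
22 risers give 21 treads; going = 21 × 313 = 6573 mm.
Add landings: 6573 + 1330 + 1461 = 9364 mm.

9364 mm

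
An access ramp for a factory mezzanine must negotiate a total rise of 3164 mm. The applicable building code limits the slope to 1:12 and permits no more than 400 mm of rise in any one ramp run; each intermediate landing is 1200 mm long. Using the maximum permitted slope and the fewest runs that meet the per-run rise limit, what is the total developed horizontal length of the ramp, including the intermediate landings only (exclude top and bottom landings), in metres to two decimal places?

46.37 m

At most 400 each: 3164/400 = 7.91, giving 8 ramp runs. That means 7 intermediate landings.
Horizontal run for 3164 mm of rise at 1:12 is 3164 × 12 = 37968 mm.
Intermediate landings: 7 × 1200 = 8400 mm.
Total developed length = 37968 + 8400 = 46368 mm.
= 46.37 m.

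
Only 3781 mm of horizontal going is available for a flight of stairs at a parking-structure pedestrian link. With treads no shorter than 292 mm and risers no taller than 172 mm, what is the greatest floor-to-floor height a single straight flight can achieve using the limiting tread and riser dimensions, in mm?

2236 mm

Treads that fit: ⌊3781 / 292⌋ = 12.
Risers = treads + 1 = 13.
Maximum height = 13 × 172 = 2236 mm.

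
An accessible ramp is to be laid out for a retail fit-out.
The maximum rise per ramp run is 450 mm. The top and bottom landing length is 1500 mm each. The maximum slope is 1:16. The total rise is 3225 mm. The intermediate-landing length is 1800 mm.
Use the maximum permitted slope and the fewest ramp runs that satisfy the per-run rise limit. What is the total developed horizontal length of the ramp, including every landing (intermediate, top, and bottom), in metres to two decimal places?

At most 450 each: 3225/450 = 7.17, giving 8 ramp runs. That means 7 intermediate landings.
Horizontal run for 3225 mm of rise at 1:16 is 3225 × 16 = 51600 mm.
7 intermediate landings contribute 7 × 1800 = 12600 mm.
Top and bottom landings: 2 × 1500 = 3000 mm.
Total = 51600 + 12600 + 3000 = 67200 mm.
= 67.20 m.

67.20 m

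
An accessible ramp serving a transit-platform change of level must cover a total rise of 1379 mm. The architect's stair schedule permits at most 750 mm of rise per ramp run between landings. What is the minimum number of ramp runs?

At most 750 each: 1379/750 = 1.84, giving 2 ramp runs.

2 runs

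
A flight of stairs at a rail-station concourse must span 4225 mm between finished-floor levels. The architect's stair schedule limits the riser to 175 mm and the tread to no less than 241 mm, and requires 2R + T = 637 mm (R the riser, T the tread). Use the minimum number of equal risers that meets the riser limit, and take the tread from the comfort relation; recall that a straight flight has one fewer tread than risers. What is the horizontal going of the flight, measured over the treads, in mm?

⌈4225/175⌉ = 25 risers.
Each riser is 4225/25 = 169 mm (≤ 175 mm).
T = 637 − 2·169 = 299 mm, which satisfies the 241 mm minimum.
Going = (25 − 1) × 299 = 7176 mm.

7176 mm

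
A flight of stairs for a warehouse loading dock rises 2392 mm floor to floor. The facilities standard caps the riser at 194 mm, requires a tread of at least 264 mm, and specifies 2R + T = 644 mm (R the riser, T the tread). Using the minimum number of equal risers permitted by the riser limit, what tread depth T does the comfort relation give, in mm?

2392 / 194 = 12.330 → round up to 13 risers.
Riser R = 2392 / 13 = 184 mm, within the 194 mm limit.
From 2R + T = 644: T = 644 − 368 = 276 mm.

276 mm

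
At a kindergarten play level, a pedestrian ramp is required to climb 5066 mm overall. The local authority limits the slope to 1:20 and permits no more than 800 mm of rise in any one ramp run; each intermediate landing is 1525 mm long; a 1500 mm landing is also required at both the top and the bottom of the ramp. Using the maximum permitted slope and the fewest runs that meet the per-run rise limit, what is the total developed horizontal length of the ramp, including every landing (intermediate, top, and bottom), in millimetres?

⌈5066/800⌉ = 7 ramp runs. That means 6 intermediate landings.
Horizontal run for 5066 mm of rise at 1:20 is 5066 × 20 = 101320 mm.
6 intermediate landings contribute 6 × 1525 = 9150 mm.
Top and bottom landings: 2 × 1500 = 3000 mm.
Total = 101320 + 9150 + 3000 = 113470 mm.

113470 mm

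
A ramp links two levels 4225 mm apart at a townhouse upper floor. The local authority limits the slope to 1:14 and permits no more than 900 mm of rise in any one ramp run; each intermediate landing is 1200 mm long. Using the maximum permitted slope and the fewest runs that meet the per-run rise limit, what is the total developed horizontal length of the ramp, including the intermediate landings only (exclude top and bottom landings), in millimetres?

63950 mm

At most 900 each: 4225/900 = 4.69, giving 5 ramp runs. That means 4 intermediate landings.
Horizontal run for 4225 mm of rise at 1:14 is 4225 × 14 = 59150 mm.
4 intermediate landings contribute 4 × 1200 = 4800 mm.
Total developed length = 59150 + 4800 = 63950 mm.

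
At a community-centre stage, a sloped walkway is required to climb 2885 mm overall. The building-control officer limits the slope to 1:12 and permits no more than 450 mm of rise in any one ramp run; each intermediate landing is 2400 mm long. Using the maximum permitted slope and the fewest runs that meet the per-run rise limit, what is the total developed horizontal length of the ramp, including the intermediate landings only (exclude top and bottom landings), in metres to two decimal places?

49.02 m

2885 / 450 = 6.41, so 7 ramp runs are needed. That means 6 intermediate landings.
Horizontal run for 2885 mm of rise at 1:12 is 2885 × 12 = 34620 mm.
6 intermediate landings contribute 6 × 2400 = 14400 mm.
Developed length = 34620 + 14400 = 49020 mm.
= 49.02 m.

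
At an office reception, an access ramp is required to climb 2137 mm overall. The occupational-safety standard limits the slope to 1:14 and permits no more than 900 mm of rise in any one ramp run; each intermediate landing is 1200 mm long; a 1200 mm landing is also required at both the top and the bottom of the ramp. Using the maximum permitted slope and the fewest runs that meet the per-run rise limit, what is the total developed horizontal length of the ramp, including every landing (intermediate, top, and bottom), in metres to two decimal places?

34.72 m

⌈2137/900⌉ = 3 ramp runs. That means 2 intermediate landings.
Horizontal run for 2137 mm of rise at 1:14 is 2137 × 14 = 29918 mm.
Intermediate landings: 2 × 1200 = 2400 mm.
Top and bottom landings: 2 × 1200 = 2400 mm.
Total = 29918 + 2400 + 2400 = 34718 mm.
= 34.72 m.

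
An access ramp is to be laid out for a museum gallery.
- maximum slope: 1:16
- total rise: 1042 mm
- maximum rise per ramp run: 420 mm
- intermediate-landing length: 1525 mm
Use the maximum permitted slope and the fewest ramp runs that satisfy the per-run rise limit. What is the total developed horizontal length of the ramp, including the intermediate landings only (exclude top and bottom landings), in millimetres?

⌈1042/420⌉ = 3 ramp runs. That means 2 intermediate landings.
Ramp run (horizontal) at 1:16: 1042 × 16 = 16672 mm.
Intermediate landings: 2 × 1525 = 3050 mm.
Total developed length = 16672 + 3050 = 19722 mm.

19722 mm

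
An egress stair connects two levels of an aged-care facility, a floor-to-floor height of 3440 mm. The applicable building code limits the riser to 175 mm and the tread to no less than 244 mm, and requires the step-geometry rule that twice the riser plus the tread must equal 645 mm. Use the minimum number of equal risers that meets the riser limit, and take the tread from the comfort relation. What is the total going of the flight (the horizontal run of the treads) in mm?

3440 / 175 = 19.657 → round up to 20 risers.
R = 3440 ÷ 20 = 172 mm.
Tread T = 645 − 2 × 172 = 301 mm (≥ 244 mm).
Going = (20 − 1) × 301 = 5719 mm.

5719 mm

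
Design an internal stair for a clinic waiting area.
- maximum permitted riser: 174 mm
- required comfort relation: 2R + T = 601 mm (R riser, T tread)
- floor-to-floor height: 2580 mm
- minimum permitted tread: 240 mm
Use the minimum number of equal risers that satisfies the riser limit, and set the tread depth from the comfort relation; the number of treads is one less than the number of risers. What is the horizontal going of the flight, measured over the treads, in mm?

2580 / 174 = 14.83, so 15 risers are needed.
R = 2580 ÷ 15 = 172 mm.
T = 601 − 2·172 = 257 mm, which satisfies the 240 mm minimum.
Treads = 15 − 1 = 14; going = 14 × 257 = 3598 mm.

3598 mm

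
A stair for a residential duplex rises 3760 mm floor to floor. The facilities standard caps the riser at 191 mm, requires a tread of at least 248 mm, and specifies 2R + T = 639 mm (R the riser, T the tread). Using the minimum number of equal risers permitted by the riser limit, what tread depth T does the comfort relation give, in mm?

263 mm

At most 191 each: 3760/191 = 19.69, giving 20 risers.
R = 3760 ÷ 20 = 188 mm.
Tread T = 639 − 2 × 188 = 263 mm (≥ 248 mm).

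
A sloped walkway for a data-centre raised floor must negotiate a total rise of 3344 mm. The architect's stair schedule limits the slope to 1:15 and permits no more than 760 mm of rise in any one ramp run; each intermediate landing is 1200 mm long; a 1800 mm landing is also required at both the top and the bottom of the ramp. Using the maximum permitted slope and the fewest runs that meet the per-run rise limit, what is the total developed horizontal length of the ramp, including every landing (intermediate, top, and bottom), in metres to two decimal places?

⌈3344/760⌉ = 5 ramp runs. That means 4 intermediate landings.
Horizontal run for 3344 mm of rise at 1:15 is 3344 × 15 = 50160 mm.
4 intermediate landings contribute 4 × 1200 = 4800 mm.
Top and bottom landings: 2 × 1800 = 3600 mm.
Total = 50160 + 4800 + 3600 = 58560 mm.
= 58.56 m.

58.56 m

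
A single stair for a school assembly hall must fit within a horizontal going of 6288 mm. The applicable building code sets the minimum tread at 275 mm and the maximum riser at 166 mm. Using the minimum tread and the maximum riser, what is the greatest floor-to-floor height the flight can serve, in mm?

3818 mm

Treads that fit: ⌊6288 / 275⌋ = 22.
Risers = treads + 1 = 23.
Maximum height = 23 × 166 = 3818 mm.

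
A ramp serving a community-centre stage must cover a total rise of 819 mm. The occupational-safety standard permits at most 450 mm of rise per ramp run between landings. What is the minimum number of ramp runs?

At most 450 each: 819/450 = 1.82, giving 2 ramp runs.

2 runs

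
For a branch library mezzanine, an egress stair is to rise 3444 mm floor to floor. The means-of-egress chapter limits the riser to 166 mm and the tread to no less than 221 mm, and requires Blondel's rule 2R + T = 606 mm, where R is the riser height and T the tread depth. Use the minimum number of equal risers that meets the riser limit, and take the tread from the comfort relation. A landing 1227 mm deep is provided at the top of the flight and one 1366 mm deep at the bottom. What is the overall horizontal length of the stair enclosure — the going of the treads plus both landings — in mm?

8153 mm

At most 166 each: 3444/166 = 20.75, giving 21 risers.
Riser R = 3444 / 21 = 164 mm, within the 166 mm limit.
T = 606 − 2·164 = 278 mm, which satisfies the 221 mm minimum.
Going = (21 − 1) × 278 = 5560 mm.
Enclosure = 5560 + 1227 + 1366 = 8153 mm.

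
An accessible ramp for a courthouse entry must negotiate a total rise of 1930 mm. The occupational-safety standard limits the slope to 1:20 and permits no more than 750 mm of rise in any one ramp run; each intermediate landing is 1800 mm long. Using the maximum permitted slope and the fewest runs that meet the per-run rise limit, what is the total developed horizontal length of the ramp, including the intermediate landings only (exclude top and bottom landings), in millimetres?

1930 / 750 = 2.57, so 3 ramp runs are needed. That means 2 intermediate landings.
Horizontal run for 1930 mm of rise at 1:20 is 1930 × 20 = 38600 mm.
Intermediate landings: 2 × 1800 = 3600 mm.
Total developed length = 38600 + 3600 = 42200 mm.

42200 mm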